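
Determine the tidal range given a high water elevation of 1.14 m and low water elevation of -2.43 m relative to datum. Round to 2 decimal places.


Tidal range = High water - Low water
Tidal range = 1.14 - (-2.43)
Tidal range = 3.57 m

3.57


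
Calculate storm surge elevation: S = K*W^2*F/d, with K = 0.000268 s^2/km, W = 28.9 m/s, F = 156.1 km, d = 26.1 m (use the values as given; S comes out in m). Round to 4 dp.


S = K * W^2 * F / d
W^2 = 28.9^2 = 835.21
S = 0.000268 * 835.21 * 156.1 / 26.1
Numerator = 0.000268 * 835.21 * 156.1 = 34.940843
S = 34.940843 / 26.1 = 1.3387 m

1.3387


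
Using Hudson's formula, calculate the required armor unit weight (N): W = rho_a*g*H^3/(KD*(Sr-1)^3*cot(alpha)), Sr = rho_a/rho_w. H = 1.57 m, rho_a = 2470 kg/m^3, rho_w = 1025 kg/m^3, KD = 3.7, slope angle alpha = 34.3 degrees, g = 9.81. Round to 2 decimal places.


Sr = rho_a / rho_w = 2470 / 1025 = 2.409756
(Sr - 1) = 1.409756
(Sr - 1)^3 = 2.801767
cot(34.3) = 1 / tan(34.3) = 1 / 0.682154 = 1.465945
Numerator = 2470 * 9.81 * 1.57^3 = 93770.2163
Denominator = 3.7 * 2.801767 * 1.465945 = 15.196774
W = 93770.2163 / 15.196774
W = 6170.40 N

6170.40


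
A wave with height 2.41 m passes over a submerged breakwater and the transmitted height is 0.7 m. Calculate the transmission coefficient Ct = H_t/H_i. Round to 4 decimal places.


Ct = H_t / H_i
Ct = 0.7 / 2.41
Ct = 0.2905

0.2905


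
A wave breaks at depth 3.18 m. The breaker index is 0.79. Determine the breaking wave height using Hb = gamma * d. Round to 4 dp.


Hb = gamma * d
Hb = 0.79 * 3.18
Hb = 2.5122 m

2.5122


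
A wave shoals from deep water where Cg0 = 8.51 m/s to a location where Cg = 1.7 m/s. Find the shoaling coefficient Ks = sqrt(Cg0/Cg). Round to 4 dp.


Ks = sqrt(Cg0 / Cg)
Ks = sqrt(8.51 / 1.7)
Ks = sqrt(5.0059)
Ks = 2.2374

2.2374


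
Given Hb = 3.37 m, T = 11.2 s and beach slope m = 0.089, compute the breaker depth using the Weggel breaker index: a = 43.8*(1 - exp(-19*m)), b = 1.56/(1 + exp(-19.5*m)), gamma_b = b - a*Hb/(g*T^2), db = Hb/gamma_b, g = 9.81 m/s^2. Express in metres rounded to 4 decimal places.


a = 43.8 * (1 - exp(-19 * m))
exp(-19 * 0.089) = exp(-1.6910) = 0.184335
a = 43.8 * (1 - 0.184335) = 35.726123
b = 1.56 / (1 + exp(-19.5 * m))
exp(-19.5 * 0.089) = exp(-1.7355) = 0.176312
b = 1.56 / (1 + 0.176312) = 1.326179
Hb / (g * T^2) = 3.37 / (9.81 * 11.2^2) = 3.37 / 1230.5664 = 0.00273858
gamma_b = b - a * Hb/(g*T^2) = 1.326179 - 35.726123 * 0.00273858 = 1.228340
db = Hb / gamma_b = 3.37 / 1.228340
db = 2.7435 m

2.7435


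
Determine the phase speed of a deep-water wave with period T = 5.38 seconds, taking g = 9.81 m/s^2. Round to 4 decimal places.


We use the deep-water celerity formula:
C = g * T / (2 * pi)
C = 9.81 * 5.38 / (2 * 3.14159...)
C = 52.777800 / 6.283185
C = 8.3998 m/s

8.3998


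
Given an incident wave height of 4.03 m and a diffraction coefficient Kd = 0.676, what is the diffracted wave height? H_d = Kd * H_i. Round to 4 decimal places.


H_d = Kd * H_i
H_d = 0.676 * 4.03
H_d = 2.7243 m

2.7243


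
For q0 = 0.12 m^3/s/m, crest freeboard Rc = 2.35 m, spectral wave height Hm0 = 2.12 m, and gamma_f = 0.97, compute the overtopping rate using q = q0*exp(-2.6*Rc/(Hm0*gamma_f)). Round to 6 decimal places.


q = q0 * exp(-2.6 * Rc / (Hm0 * gamma_f))
Exponent = -2.6 * 2.35 / (2.12 * 0.97)
= -2.6 * 2.35 / 2.0564
= -2.971212
exp(-2.971212) = 0.051241
q = 0.12 * 0.051241
q = 0.006149 m^3/s/m

0.006149


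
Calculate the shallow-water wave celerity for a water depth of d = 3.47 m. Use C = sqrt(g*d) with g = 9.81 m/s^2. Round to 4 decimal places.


Using the shallow-water approximation:
C = sqrt(g * d) = sqrt(9.81 * 3.47)
C = sqrt(34.0407)
C = 5.8344 m/s

5.8344


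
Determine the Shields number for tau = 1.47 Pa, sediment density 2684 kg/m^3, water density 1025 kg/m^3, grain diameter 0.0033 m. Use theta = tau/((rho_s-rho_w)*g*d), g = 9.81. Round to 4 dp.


theta = tau / ((rho_s - rho_w) * g * d)
rho_s - rho_w = 2684 - 1025 = 1659
Denominator = 1659 * 9.81 * 0.0033 = 53.706807
theta = 1.47 / 53.706807
theta = 0.0274

0.0274


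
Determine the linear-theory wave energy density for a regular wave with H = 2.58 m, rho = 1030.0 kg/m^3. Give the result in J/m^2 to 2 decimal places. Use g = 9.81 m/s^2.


E = (1/8) * rho * g * H^2
E = (1/8) * 1030.0 * 9.81 * 2.58^2
E = 0.125 * 1030.0 * 9.81 * 6.6564
E = 8407.28 J/m^2

8407.28


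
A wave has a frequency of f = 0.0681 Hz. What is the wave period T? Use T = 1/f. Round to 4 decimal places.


T = 1 / f
T = 1 / 0.0681
T = 14.6843 s

14.6843


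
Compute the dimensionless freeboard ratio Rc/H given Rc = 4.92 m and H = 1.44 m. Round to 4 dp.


Relative freeboard = Rc / H
= 4.92 / 1.44
= 3.4167

3.4167


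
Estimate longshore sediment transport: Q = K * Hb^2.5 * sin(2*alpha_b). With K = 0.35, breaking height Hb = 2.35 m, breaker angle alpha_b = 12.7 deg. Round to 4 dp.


Q = K * Hb^2.5 * sin(2 * alpha_b)
Hb^2.5 = 2.35^2.5 = 8.465832
sin(2 * 12.7) = sin(25.4) = 0.428935
Q = 0.35 * 8.465832 * 0.428935
Q = 1.2710 m^3/s

1.2710


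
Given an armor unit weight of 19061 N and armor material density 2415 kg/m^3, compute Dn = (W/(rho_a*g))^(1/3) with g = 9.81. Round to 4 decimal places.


V = W / (rho_a * g)
V = 19061 / (2415 * 9.81)
V = 19061 / 23691.15
V = 0.804562 m^3
Dn = V^(1/3) = 0.804562^(1/3)
Dn = 0.9301 m

0.9301


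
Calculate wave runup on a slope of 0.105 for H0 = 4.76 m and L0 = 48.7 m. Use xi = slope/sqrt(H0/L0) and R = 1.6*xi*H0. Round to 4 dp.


xi = slope / sqrt(H0/L0)
H0/L0 = 4.76/48.7 = 0.097741
sqrt(0.097741) = 0.312636
xi = 0.105 / 0.312636 = 0.335854
R = 1.6 * xi * H0 = 1.6 * 0.335854 * 4.76
R = 2.5579 m

2.5579


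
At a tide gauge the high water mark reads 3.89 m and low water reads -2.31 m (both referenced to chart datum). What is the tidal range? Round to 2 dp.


Tidal range = High water - Low water
Tidal range = 3.89 - (-2.31)
Tidal range = 6.20 m

6.20


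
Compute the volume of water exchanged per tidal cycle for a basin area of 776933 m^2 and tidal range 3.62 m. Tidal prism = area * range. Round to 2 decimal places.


Tidal prism = Area * Tidal range
P = 776933 * 3.62
P = 2812497.46 m^3

2812497.46


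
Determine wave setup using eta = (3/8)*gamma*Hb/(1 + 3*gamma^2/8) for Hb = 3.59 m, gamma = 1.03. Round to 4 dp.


eta = (3/8) * gamma * Hb / (1 + 3*gamma^2/8)
Numerator = (3/8) * 1.03 * 3.59 = 1.386637
Denominator = 1 + 3*1.03^2/8 = 1 + 0.397838 = 1.397838
eta = 1.386637 / 1.397838
eta = 0.9920 m

0.9920


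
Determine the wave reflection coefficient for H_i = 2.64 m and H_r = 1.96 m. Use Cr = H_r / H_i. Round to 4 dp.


Cr = H_r / H_i
Cr = 1.96 / 2.64
Cr = 0.7424

0.7424


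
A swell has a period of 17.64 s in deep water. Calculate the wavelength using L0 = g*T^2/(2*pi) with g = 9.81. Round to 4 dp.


L0 = g * T^2 / (2 * pi)
L0 = 9.81 * 17.64^2 / (2 * pi)
L0 = 9.81 * 311.1696 / 6.28319
L0 = 3052.5738 / 6.28319
L0 = 485.8322 m

485.8322


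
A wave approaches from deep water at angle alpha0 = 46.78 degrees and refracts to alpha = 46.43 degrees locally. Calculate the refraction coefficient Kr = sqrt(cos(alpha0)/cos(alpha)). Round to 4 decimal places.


Kr = sqrt(cos(alpha0) / cos(alpha))
cos(46.78) = 0.684802
cos(46.43) = 0.689240
Kr = sqrt(0.684802 / 0.689240)
Kr = sqrt(0.993560)
Kr = 0.9968

0.9968


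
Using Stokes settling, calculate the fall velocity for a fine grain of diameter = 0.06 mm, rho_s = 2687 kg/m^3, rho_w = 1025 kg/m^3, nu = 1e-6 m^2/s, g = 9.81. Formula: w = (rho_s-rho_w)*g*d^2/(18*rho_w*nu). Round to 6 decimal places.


w = (rho_s - rho_w) * g * d^2 / (18 * rho_w * nu)
d = 0.06 mm = 0.000060 m
rho_s - rho_w = 2687 - 1025 = 1662
Numerator = 1662 * 9.81 * (0.000060)^2 = 0.000058695192
Denominator = 18 * 1025 * 1e-6 = 0.018450
w = 0.003181 m/s

0.003181


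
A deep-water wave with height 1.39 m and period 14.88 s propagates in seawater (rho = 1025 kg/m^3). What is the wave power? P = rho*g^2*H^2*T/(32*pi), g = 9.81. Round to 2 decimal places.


P = rho * g^2 * H^2 * T / (32 * pi)
P = 1025 * 9.81^2 * 1.39^2 * 14.88 / (32 * pi)
P = 1025 * 96.2361 * 1.9321 * 14.88 / 100.53096
P = 28209.45 W/m

28209.45


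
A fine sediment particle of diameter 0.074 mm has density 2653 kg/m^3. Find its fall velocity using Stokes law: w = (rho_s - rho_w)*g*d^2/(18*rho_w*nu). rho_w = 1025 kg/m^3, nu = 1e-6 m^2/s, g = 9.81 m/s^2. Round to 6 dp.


w = (rho_s - rho_w) * g * d^2 / (18 * rho_w * nu)
d = 0.074 mm = 0.000074 m
rho_s - rho_w = 2653 - 1025 = 1628
Numerator = 1628 * 9.81 * (0.000074)^2 = 0.000087455444
Denominator = 18 * 1025 * 1e-6 = 0.018450
w = 0.004740 m/s

0.004740


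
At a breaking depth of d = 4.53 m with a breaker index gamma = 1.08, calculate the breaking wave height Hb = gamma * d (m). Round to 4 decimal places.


Hb = gamma * d
Hb = 1.08 * 4.53
Hb = 4.8924 m

4.8924


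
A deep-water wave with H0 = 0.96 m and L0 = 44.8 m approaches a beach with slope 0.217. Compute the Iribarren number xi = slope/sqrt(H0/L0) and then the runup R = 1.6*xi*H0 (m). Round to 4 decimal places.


xi = slope / sqrt(H0/L0)
H0/L0 = 0.96/44.8 = 0.021429
sqrt(0.021429) = 0.146385
xi = 0.217 / 0.146385 = 1.482392
R = 1.6 * xi * H0 = 1.6 * 1.482392 * 0.96
R = 2.2770 m

2.2770


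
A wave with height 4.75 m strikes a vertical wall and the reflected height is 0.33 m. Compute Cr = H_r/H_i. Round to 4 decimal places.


Cr = H_r / H_i
Cr = 0.33 / 4.75
Cr = 0.0695

0.0695


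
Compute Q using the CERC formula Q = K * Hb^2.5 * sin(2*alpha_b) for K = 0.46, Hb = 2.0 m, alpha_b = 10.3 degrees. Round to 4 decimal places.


Q = K * Hb^2.5 * sin(2 * alpha_b)
Hb^2.5 = 2.0^2.5 = 5.656854
sin(2 * 10.3) = sin(20.6) = 0.351842
Q = 0.46 * 5.656854 * 0.351842
Q = 0.9155 m^3/s

0.9155


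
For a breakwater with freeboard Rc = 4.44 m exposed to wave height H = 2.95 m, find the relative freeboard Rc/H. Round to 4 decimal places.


Relative freeboard = Rc / H
= 4.44 / 2.95
= 1.5051

1.5051


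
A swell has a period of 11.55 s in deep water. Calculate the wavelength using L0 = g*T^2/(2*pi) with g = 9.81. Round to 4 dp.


L0 = g * T^2 / (2 * pi)
L0 = 9.81 * 11.55^2 / (2 * pi)
L0 = 9.81 * 133.4025 / 6.28319
L0 = 1308.6785 / 6.28319
L0 = 208.2827 m

208.2827


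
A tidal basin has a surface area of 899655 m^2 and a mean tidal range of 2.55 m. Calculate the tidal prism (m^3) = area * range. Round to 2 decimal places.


Tidal prism = Area * Tidal range
P = 899655 * 2.55
P = 2294120.25 m^3

2294120.25


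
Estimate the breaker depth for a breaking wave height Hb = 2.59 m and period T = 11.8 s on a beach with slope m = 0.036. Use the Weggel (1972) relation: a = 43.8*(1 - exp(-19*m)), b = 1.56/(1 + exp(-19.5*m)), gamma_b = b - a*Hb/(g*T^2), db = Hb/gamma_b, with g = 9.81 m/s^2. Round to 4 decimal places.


a = 43.8 * (1 - exp(-19 * m))
exp(-19 * 0.036) = exp(-0.6840) = 0.504595
a = 43.8 * (1 - 0.504595) = 21.698758
b = 1.56 / (1 + exp(-19.5 * m))
exp(-19.5 * 0.036) = exp(-0.7020) = 0.495593
b = 1.56 / (1 + 0.495593) = 1.043064
Hb / (g * T^2) = 2.59 / (9.81 * 11.8^2) = 2.59 / 1365.9444 = 0.00189612
gamma_b = b - a * Hb/(g*T^2) = 1.043064 - 21.698758 * 0.00189612 = 1.001921
db = Hb / gamma_b = 2.59 / 1.001921
db = 2.5850 m

2.5850


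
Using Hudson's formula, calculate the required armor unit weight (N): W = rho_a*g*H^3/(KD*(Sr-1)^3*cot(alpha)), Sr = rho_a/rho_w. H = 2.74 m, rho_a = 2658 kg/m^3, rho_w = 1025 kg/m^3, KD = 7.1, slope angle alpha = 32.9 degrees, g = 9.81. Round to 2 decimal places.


Sr = rho_a / rho_w = 2658 / 1025 = 2.593171
(Sr - 1) = 1.593171
(Sr - 1)^3 = 4.043775
cot(32.9) = 1 / tan(32.9) = 1 / 0.646929 = 1.545765
Numerator = 2658 * 9.81 * 2.74^3 = 536383.8244
Denominator = 7.1 * 4.043775 * 1.545765 = 44.380141
W = 536383.8244 / 44.380141
W = 12086.12 N

12086.12


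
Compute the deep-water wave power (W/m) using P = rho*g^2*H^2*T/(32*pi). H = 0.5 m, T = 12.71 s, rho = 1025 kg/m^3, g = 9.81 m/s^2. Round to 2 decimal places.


P = rho * g^2 * H^2 * T / (32 * pi)
P = 1025 * 9.81^2 * 0.5^2 * 12.71 / (32 * pi)
P = 1025 * 96.2361 * 0.2500 * 12.71 / 100.53096
P = 3117.80 W/m

3117.80


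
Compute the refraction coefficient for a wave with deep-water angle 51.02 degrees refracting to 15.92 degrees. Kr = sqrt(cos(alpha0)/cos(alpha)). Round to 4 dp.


Kr = sqrt(cos(alpha0) / cos(alpha))
cos(51.02) = 0.629049
cos(15.92) = 0.961646
Kr = sqrt(0.629049 / 0.961646)
Kr = sqrt(0.654138)
Kr = 0.8088

0.8088


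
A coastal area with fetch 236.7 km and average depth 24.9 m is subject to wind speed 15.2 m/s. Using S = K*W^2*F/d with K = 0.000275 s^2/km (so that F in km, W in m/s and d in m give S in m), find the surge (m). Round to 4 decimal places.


S = K * W^2 * F / d
W^2 = 15.2^2 = 231.04
S = 0.000275 * 231.04 * 236.7 / 24.9
Numerator = 0.000275 * 231.04 * 236.7 = 15.038971
S = 15.038971 / 24.9 = 0.6040 m

0.6040


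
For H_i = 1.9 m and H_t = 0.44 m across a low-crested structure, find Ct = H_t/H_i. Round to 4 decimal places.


Ct = H_t / H_i
Ct = 0.44 / 1.9
Ct = 0.2316

0.2316


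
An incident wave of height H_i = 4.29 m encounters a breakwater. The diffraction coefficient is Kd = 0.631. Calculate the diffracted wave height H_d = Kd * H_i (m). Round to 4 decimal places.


H_d = Kd * H_i
H_d = 0.631 * 4.29
H_d = 2.7070 m

2.7070


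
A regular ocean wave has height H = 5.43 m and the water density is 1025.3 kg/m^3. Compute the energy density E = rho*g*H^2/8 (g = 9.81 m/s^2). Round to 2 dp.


E = (1/8) * rho * g * H^2
E = (1/8) * 1025.3 * 9.81 * 5.43^2
E = 0.125 * 1025.3 * 9.81 * 29.4849
E = 37070.60 J/m^2

37070.60


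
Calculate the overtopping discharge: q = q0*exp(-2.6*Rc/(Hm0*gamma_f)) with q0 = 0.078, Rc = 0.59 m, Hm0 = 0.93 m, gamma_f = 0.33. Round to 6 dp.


q = q0 * exp(-2.6 * Rc / (Hm0 * gamma_f))
Exponent = -2.6 * 0.59 / (0.93 * 0.33)
= -2.6 * 0.59 / 0.3069
= -4.998371
exp(-4.998371) = 0.006749
q = 0.078 * 0.006749
q = 0.000526 m^3/s/m

0.000526


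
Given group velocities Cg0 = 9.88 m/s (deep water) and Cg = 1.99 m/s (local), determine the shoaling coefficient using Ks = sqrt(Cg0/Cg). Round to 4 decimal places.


Ks = sqrt(Cg0 / Cg)
Ks = sqrt(9.88 / 1.99)
Ks = sqrt(4.9648)
Ks = 2.2282

2.2282


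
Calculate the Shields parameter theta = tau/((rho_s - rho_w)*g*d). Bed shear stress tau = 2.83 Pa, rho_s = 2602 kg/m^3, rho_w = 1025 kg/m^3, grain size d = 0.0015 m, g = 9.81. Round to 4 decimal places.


theta = tau / ((rho_s - rho_w) * g * d)
rho_s - rho_w = 2602 - 1025 = 1577
Denominator = 1577 * 9.81 * 0.0015 = 23.205555
theta = 2.83 / 23.205555
theta = 0.1220

0.1220


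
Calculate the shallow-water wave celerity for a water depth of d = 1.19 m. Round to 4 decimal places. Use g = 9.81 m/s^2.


Using the shallow-water approximation:
C = sqrt(g * d) = sqrt(9.81 * 1.19)
C = sqrt(11.6739)
C = 3.4167 m/s

3.4167


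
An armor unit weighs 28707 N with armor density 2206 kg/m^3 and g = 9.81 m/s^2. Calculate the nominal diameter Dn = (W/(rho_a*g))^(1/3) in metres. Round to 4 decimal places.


V = W / (rho_a * g)
V = 28707 / (2206 * 9.81)
V = 28707 / 21640.86
V = 1.326518 m^3
Dn = V^(1/3) = 1.326518^(1/3)
Dn = 1.0988 m

1.0988


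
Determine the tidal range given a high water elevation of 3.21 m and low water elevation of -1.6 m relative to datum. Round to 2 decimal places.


Tidal range = High water - Low water
Tidal range = 3.21 - (-1.6)
Tidal range = 4.81 m

4.81


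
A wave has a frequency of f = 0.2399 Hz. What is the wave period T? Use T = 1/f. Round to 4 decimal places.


T = 1 / f
T = 1 / 0.2399
T = 4.1684 s

4.1684


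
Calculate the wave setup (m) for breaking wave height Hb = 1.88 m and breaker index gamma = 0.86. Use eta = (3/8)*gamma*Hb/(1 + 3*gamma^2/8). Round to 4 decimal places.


eta = (3/8) * gamma * Hb / (1 + 3*gamma^2/8)
Numerator = (3/8) * 0.86 * 1.88 = 0.606300
Denominator = 1 + 3*0.86^2/8 = 1 + 0.277350 = 1.277350
eta = 0.606300 / 1.277350
eta = 0.4747 m

0.4747


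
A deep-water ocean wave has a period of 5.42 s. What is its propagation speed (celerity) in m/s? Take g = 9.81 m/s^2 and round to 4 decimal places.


We use the deep-water celerity formula:
C = g * T / (2 * pi)
C = 9.81 * 5.42 / (2 * 3.14159...)
C = 53.170200 / 6.283185
C = 8.4623 m/s

8.4623


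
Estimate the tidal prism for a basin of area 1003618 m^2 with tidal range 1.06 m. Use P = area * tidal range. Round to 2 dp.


Tidal prism = Area * Tidal range
P = 1003618 * 1.06
P = 1063835.08 m^3

1063835.08


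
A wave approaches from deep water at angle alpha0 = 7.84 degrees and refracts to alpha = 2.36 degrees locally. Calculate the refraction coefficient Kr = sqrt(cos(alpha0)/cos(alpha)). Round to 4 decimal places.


Kr = sqrt(cos(alpha0) / cos(alpha))
cos(7.84) = 0.990653
cos(2.36) = 0.999152
Kr = sqrt(0.990653 / 0.999152)
Kr = sqrt(0.991494)
Kr = 0.9957

0.9957


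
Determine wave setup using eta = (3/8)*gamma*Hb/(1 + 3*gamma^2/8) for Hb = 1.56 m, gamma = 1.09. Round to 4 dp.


eta = (3/8) * gamma * Hb / (1 + 3*gamma^2/8)
Numerator = (3/8) * 1.09 * 1.56 = 0.637650
Denominator = 1 + 3*1.09^2/8 = 1 + 0.445538 = 1.445538
eta = 0.637650 / 1.445538
eta = 0.4411 m

0.4411


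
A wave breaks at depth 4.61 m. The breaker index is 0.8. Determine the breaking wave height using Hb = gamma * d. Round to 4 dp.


Hb = gamma * d
Hb = 0.8 * 4.61
Hb = 3.6880 m

3.6880


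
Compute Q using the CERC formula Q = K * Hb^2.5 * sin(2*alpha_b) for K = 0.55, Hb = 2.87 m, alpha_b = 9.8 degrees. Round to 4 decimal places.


Q = K * Hb^2.5 * sin(2 * alpha_b)
Hb^2.5 = 2.87^2.5 = 13.954194
sin(2 * 9.8) = sin(19.6) = 0.335452
Q = 0.55 * 13.954194 * 0.335452
Q = 2.5745 m^3/s

2.5745


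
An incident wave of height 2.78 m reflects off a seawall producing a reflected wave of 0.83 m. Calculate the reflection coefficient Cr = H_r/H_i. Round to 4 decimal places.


Cr = H_r / H_i
Cr = 0.83 / 2.78
Cr = 0.2986

0.2986


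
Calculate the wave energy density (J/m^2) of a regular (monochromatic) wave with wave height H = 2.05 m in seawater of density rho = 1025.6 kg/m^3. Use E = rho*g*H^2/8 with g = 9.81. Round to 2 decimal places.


E = (1/8) * rho * g * H^2
E = (1/8) * 1025.6 * 9.81 * 2.05^2
E = 0.125 * 1025.6 * 9.81 * 4.2025
E = 5285.24 J/m^2

5285.24


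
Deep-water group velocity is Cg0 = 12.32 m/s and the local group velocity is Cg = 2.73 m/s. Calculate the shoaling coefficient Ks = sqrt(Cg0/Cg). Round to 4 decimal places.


Ks = sqrt(Cg0 / Cg)
Ks = sqrt(12.32 / 2.73)
Ks = sqrt(4.5128)
Ks = 2.1243

2.1243


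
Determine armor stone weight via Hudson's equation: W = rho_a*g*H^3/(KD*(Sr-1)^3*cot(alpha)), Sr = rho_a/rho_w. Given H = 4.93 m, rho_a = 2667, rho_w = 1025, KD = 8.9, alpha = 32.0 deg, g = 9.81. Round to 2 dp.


Sr = rho_a / rho_w = 2667 / 1025 = 2.601951
(Sr - 1) = 1.601951
(Sr - 1)^3 = 4.111004
cot(32.0) = 1 / tan(32.0) = 1 / 0.624869 = 1.600335
Numerator = 2667 * 9.81 * 4.93^3 = 3134965.6088
Denominator = 8.9 * 4.111004 * 1.600335 = 58.552932
W = 3134965.6088 / 58.552932
W = 53540.71 N

53540.71


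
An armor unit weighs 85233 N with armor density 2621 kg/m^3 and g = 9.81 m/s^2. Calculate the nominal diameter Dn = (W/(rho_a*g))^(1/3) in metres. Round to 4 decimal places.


V = W / (rho_a * g)
V = 85233 / (2621 * 9.81)
V = 85233 / 25712.01
V = 3.314910 m^3
Dn = V^(1/3) = 3.314910^(1/3)
Dn = 1.4910 m

1.4910


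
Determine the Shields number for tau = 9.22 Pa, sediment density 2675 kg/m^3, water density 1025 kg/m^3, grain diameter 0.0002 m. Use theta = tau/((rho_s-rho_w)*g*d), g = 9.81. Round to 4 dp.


theta = tau / ((rho_s - rho_w) * g * d)
rho_s - rho_w = 2675 - 1025 = 1650
Denominator = 1650 * 9.81 * 0.0002 = 3.237300
theta = 9.22 / 3.237300
theta = 2.8481

2.8481


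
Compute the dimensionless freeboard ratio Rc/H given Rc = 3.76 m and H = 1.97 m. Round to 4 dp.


Relative freeboard = Rc / H
= 3.76 / 1.97
= 1.9086

1.9086


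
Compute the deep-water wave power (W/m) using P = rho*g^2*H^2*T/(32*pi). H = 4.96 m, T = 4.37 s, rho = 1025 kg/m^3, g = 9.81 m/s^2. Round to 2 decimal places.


P = rho * g^2 * H^2 * T / (32 * pi)
P = 1025 * 9.81^2 * 4.96^2 * 4.37 / (32 * pi)
P = 1025 * 96.2361 * 24.6016 * 4.37 / 100.53096
P = 105488.91 W/m

105488.91


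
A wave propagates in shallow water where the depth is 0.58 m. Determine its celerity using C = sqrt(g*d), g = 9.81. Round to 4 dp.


Using the shallow-water approximation:
C = sqrt(g * d) = sqrt(9.81 * 0.58)
C = sqrt(5.6898)
C = 2.3853 m/s

2.3853


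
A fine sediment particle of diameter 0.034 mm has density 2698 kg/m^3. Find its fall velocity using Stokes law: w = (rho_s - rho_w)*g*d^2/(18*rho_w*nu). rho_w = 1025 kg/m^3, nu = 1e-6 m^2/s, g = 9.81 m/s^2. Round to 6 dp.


w = (rho_s - rho_w) * g * d^2 / (18 * rho_w * nu)
d = 0.034 mm = 0.000034 m
rho_s - rho_w = 2698 - 1025 = 1673
Numerator = 1673 * 9.81 * (0.000034)^2 = 0.000018972422
Denominator = 18 * 1025 * 1e-6 = 0.018450
w = 0.001028 m/s

0.001028


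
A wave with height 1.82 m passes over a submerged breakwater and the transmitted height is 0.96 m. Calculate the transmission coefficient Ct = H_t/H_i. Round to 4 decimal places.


Ct = H_t / H_i
Ct = 0.96 / 1.82
Ct = 0.5275

0.5275


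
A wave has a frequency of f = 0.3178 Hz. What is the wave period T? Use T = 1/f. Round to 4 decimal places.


T = 1 / f
T = 1 / 0.3178
T = 3.1466 s

3.1466


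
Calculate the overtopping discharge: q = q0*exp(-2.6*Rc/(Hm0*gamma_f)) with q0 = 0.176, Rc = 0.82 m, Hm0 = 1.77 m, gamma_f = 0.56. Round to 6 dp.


q = q0 * exp(-2.6 * Rc / (Hm0 * gamma_f))
Exponent = -2.6 * 0.82 / (1.77 * 0.56)
= -2.6 * 0.82 / 0.9912
= -2.150928
exp(-2.150928) = 0.116376
q = 0.176 * 0.116376
q = 0.020482 m^3/s/m

0.020482


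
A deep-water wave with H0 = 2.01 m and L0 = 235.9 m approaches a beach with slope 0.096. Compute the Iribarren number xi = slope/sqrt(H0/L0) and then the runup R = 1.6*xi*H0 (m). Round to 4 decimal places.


xi = slope / sqrt(H0/L0)
H0/L0 = 2.01/235.9 = 0.008521
sqrt(0.008521) = 0.092307
xi = 0.096 / 0.092307 = 1.040009
R = 1.6 * xi * H0 = 1.6 * 1.040009 * 2.01
R = 3.3447 m

3.3447


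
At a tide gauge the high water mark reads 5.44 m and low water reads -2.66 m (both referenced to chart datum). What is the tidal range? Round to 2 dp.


Tidal range = High water - Low water
Tidal range = 5.44 - (-2.66)
Tidal range = 8.10 m

8.10


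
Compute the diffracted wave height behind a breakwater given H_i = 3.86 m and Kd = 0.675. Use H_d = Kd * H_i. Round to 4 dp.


H_d = Kd * H_i
H_d = 0.675 * 3.86
H_d = 2.6055 m

2.6055


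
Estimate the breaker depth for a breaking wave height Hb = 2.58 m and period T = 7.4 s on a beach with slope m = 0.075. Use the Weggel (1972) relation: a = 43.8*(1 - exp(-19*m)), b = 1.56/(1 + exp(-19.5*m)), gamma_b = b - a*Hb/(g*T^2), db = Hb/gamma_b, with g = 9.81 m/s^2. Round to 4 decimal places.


a = 43.8 * (1 - exp(-19 * m))
exp(-19 * 0.075) = exp(-1.4250) = 0.240508
a = 43.8 * (1 - 0.240508) = 33.265729
b = 1.56 / (1 + exp(-19.5 * m))
exp(-19.5 * 0.075) = exp(-1.4625) = 0.231656
b = 1.56 / (1 + 0.231656) = 1.266587
Hb / (g * T^2) = 2.58 / (9.81 * 7.4^2) = 2.58 / 537.1956 = 0.00480272
gamma_b = b - a * Hb/(g*T^2) = 1.266587 - 33.265729 * 0.00480272 = 1.106821
db = Hb / gamma_b = 2.58 / 1.106821
db = 2.3310 m

2.3310


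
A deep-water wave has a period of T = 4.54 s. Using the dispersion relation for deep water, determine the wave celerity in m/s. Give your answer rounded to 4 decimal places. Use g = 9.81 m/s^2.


We use the deep-water celerity formula:
C = g * T / (2 * pi)
C = 9.81 * 4.54 / (2 * 3.14159...)
C = 44.537400 / 6.283185
C = 7.0883 m/s

7.0883


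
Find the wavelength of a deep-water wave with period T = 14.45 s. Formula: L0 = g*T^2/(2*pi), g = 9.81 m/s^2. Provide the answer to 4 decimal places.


L0 = g * T^2 / (2 * pi)
L0 = 9.81 * 14.45^2 / (2 * pi)
L0 = 9.81 * 208.8025 / 6.28319
L0 = 2048.3525 / 6.28319
L0 = 326.0054 m

326.0054


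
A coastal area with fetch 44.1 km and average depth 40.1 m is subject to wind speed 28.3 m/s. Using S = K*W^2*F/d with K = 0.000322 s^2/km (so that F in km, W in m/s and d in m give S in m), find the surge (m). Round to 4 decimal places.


S = K * W^2 * F / d
W^2 = 28.3^2 = 800.89
S = 0.000322 * 800.89 * 44.1 / 40.1
Numerator = 0.000322 * 800.89 * 44.1 = 11.372798
S = 11.372798 / 40.1 = 0.2836 m

0.2836


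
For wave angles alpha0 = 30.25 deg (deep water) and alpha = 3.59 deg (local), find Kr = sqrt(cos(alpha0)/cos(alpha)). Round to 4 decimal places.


Kr = sqrt(cos(alpha0) / cos(alpha))
cos(30.25) = 0.863836
cos(3.59) = 0.998038
Kr = sqrt(0.863836 / 0.998038)
Kr = sqrt(0.865534)
Kr = 0.9303

0.9303


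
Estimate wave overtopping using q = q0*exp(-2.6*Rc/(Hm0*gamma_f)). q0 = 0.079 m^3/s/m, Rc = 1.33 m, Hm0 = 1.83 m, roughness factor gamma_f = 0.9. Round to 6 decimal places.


q = q0 * exp(-2.6 * Rc / (Hm0 * gamma_f))
Exponent = -2.6 * 1.33 / (1.83 * 0.9)
= -2.6 * 1.33 / 1.6470
= -2.099575
exp(-2.099575) = 0.122508
q = 0.079 * 0.122508
q = 0.009678 m^3/s/m

0.009678


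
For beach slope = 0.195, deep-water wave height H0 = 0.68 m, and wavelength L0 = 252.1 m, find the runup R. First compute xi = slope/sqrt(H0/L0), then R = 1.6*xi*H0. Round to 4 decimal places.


xi = slope / sqrt(H0/L0)
H0/L0 = 0.68/252.1 = 0.002697
sqrt(0.002697) = 0.051936
xi = 0.195 / 0.051936 = 3.754625
R = 1.6 * xi * H0 = 1.6 * 3.754625 * 0.68
R = 4.0850 m

4.0850


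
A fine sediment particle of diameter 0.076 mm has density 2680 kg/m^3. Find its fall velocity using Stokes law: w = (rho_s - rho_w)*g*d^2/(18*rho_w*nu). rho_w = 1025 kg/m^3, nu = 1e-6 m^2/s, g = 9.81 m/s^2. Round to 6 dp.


w = (rho_s - rho_w) * g * d^2 / (18 * rho_w * nu)
d = 0.076 mm = 0.000076 m
rho_s - rho_w = 2680 - 1025 = 1655
Numerator = 1655 * 9.81 * (0.000076)^2 = 0.000093776537
Denominator = 18 * 1025 * 1e-6 = 0.018450
w = 0.005083 m/s

0.005083


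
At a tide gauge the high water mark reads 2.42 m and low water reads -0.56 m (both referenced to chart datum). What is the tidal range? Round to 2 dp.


Tidal range = High water - Low water
Tidal range = 2.42 - (-0.56)
Tidal range = 2.98 m

2.98


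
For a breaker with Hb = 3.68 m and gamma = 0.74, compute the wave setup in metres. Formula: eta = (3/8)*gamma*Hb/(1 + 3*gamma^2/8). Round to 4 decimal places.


eta = (3/8) * gamma * Hb / (1 + 3*gamma^2/8)
Numerator = (3/8) * 0.74 * 3.68 = 1.021200
Denominator = 1 + 3*0.74^2/8 = 1 + 0.205350 = 1.205350
eta = 1.021200 / 1.205350
eta = 0.8472 m

0.8472


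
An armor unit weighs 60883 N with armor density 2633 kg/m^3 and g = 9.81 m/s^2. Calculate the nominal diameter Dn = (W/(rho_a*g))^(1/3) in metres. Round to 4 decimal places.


V = W / (rho_a * g)
V = 60883 / (2633 * 9.81)
V = 60883 / 25829.73
V = 2.357090 m^3
Dn = V^(1/3) = 2.357090^(1/3)
Dn = 1.3308 m

1.3308


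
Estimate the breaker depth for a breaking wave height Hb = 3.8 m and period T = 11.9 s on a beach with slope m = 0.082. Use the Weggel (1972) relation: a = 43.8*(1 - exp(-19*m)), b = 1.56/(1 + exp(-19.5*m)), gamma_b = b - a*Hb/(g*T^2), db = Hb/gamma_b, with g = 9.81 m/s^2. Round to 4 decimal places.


a = 43.8 * (1 - exp(-19 * m))
exp(-19 * 0.082) = exp(-1.5580) = 0.210557
a = 43.8 * (1 - 0.210557) = 34.577614
b = 1.56 / (1 + exp(-19.5 * m))
exp(-19.5 * 0.082) = exp(-1.5990) = 0.202099
b = 1.56 / (1 + 0.202099) = 1.297731
Hb / (g * T^2) = 3.8 / (9.81 * 11.9^2) = 3.8 / 1389.1941 = 0.00273540
gamma_b = b - a * Hb/(g*T^2) = 1.297731 - 34.577614 * 0.00273540 = 1.203147
db = Hb / gamma_b = 3.8 / 1.203147
db = 3.1584 m

3.1584


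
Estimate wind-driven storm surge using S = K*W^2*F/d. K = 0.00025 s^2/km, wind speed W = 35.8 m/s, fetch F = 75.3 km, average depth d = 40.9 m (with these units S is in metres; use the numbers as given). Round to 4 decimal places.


S = K * W^2 * F / d
W^2 = 35.8^2 = 1281.64
S = 0.00025 * 1281.64 * 75.3 / 40.9
Numerator = 0.00025 * 1281.64 * 75.3 = 24.126873
S = 24.126873 / 40.9 = 0.5899 m

0.5899


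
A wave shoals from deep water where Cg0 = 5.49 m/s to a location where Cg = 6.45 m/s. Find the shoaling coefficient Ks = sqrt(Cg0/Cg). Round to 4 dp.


Ks = sqrt(Cg0 / Cg)
Ks = sqrt(5.49 / 6.45)
Ks = sqrt(0.8512)
Ks = 0.9226

0.9226


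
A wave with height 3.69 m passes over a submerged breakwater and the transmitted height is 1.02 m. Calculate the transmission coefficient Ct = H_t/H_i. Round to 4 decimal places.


Ct = H_t / H_i
Ct = 1.02 / 3.69
Ct = 0.2764

0.2764


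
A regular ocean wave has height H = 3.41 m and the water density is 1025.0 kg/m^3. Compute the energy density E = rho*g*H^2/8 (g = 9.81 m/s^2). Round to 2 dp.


E = (1/8) * rho * g * H^2
E = (1/8) * 1025.0 * 9.81 * 3.41^2
E = 0.125 * 1025.0 * 9.81 * 11.6281
E = 14615.43 J/m^2

14615.43


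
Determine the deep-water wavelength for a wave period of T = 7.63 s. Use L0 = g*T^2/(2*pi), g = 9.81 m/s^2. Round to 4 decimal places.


L0 = g * T^2 / (2 * pi)
L0 = 9.81 * 7.63^2 / (2 * pi)
L0 = 9.81 * 58.2169 / 6.28319
L0 = 571.1078 / 6.28319
L0 = 90.8946 m

90.8946


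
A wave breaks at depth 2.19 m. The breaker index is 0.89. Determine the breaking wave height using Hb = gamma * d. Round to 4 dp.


Hb = gamma * d
Hb = 0.89 * 2.19
Hb = 1.9491 m

1.9491


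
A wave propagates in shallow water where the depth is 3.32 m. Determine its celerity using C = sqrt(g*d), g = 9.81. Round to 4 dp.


Using the shallow-water approximation:
C = sqrt(g * d) = sqrt(9.81 * 3.32)
C = sqrt(32.5692)
C = 5.7069 m/s

5.7069


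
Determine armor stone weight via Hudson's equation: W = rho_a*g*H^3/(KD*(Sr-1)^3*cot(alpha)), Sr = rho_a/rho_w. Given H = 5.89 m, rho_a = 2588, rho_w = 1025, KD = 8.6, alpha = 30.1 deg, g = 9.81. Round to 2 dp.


Sr = rho_a / rho_w = 2588 / 1025 = 2.524878
(Sr - 1) = 1.524878
(Sr - 1)^3 = 3.545727
cot(30.1) = 1 / tan(30.1) = 1 / 0.579680 = 1.725091
Numerator = 2588 * 9.81 * 5.89^3 = 5187751.4892
Denominator = 8.6 * 3.545727 * 1.725091 = 52.603626
W = 5187751.4892 / 52.603626
W = 98619.66 N

98619.66


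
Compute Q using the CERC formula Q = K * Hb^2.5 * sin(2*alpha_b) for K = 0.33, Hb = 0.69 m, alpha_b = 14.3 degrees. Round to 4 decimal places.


Q = K * Hb^2.5 * sin(2 * alpha_b)
Hb^2.5 = 0.69^2.5 = 0.395478
sin(2 * 14.3) = sin(28.6) = 0.478692
Q = 0.33 * 0.395478 * 0.478692
Q = 0.0625 m^3/s

0.0625


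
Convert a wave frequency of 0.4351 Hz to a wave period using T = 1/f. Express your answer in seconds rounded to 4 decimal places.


T = 1 / f
T = 1 / 0.4351
T = 2.2983 s

2.2983


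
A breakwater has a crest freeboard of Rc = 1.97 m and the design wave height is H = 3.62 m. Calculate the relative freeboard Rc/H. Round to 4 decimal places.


Relative freeboard = Rc / H
= 1.97 / 3.62
= 0.5442

0.5442


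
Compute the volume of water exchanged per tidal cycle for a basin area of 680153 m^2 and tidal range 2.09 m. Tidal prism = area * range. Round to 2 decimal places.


Tidal prism = Area * Tidal range
P = 680153 * 2.09
P = 1421519.77 m^3

1421519.77


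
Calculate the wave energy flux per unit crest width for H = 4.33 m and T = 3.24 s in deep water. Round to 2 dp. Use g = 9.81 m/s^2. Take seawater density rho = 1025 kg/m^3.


P = rho * g^2 * H^2 * T / (32 * pi)
P = 1025 * 9.81^2 * 4.33^2 * 3.24 / (32 * pi)
P = 1025 * 96.2361 * 18.7489 * 3.24 / 100.53096
P = 59605.02 W/m

59605.02


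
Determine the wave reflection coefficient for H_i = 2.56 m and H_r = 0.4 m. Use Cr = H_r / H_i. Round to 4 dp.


Cr = H_r / H_i
Cr = 0.4 / 2.56
Cr = 0.1563

0.1563


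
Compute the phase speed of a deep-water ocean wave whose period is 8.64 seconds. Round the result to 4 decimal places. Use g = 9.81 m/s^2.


We use the deep-water celerity formula:
C = g * T / (2 * pi)
C = 9.81 * 8.64 / (2 * 3.14159...)
C = 84.758400 / 6.283185
C = 13.4897 m/s

13.4897


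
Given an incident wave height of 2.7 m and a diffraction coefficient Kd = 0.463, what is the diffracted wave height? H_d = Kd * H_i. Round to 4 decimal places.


H_d = Kd * H_i
H_d = 0.463 * 2.7
H_d = 1.2501 m

1.2501


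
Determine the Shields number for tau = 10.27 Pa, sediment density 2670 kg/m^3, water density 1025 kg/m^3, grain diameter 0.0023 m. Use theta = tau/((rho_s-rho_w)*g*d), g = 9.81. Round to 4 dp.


theta = tau / ((rho_s - rho_w) * g * d)
rho_s - rho_w = 2670 - 1025 = 1645
Denominator = 1645 * 9.81 * 0.0023 = 37.116135
theta = 10.27 / 37.116135
theta = 0.2767

0.2767


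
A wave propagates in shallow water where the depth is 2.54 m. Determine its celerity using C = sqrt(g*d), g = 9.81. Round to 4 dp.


Using the shallow-water approximation:
C = sqrt(g * d) = sqrt(9.81 * 2.54)
C = sqrt(24.9174)
C = 4.9917 m/s

4.9917


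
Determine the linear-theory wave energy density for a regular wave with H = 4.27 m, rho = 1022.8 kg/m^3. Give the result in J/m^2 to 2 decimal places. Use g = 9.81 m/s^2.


E = (1/8) * rho * g * H^2
E = (1/8) * 1022.8 * 9.81 * 4.27^2
E = 0.125 * 1022.8 * 9.81 * 18.2329
E = 22867.86 J/m^2

22867.86


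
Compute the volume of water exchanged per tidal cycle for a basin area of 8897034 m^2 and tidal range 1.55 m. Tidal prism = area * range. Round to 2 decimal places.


Tidal prism = Area * Tidal range
P = 8897034 * 1.55
P = 13790402.70 m^3

13790402.70


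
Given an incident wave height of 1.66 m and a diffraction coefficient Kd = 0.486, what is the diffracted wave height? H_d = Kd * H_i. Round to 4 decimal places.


H_d = Kd * H_i
H_d = 0.486 * 1.66
H_d = 0.8068 m

0.8068


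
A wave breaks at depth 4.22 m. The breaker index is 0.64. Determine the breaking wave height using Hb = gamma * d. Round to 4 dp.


Hb = gamma * d
Hb = 0.64 * 4.22
Hb = 2.7008 m

2.7008


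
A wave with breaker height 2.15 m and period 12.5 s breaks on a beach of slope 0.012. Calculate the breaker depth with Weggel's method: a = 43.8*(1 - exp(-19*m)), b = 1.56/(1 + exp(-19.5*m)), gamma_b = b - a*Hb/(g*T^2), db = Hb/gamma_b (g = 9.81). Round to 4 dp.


a = 43.8 * (1 - exp(-19 * m))
exp(-19 * 0.012) = exp(-0.2280) = 0.796124
a = 43.8 * (1 - 0.796124) = 8.929757
b = 1.56 / (1 + exp(-19.5 * m))
exp(-19.5 * 0.012) = exp(-0.2340) = 0.791362
b = 1.56 / (1 + 0.791362) = 0.870846
Hb / (g * T^2) = 2.15 / (9.81 * 12.5^2) = 2.15 / 1532.8125 = 0.00140265
gamma_b = b - a * Hb/(g*T^2) = 0.870846 - 8.929757 * 0.00140265 = 0.858321
db = Hb / gamma_b = 2.15 / 0.858321
db = 2.5049 m

2.5049


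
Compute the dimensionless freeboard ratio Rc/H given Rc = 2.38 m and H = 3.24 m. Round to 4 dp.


Relative freeboard = Rc / H
= 2.38 / 3.24
= 0.7346

0.7346


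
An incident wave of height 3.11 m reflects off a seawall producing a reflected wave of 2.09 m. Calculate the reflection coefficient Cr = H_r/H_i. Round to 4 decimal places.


Cr = H_r / H_i
Cr = 2.09 / 3.11
Cr = 0.6720

0.6720


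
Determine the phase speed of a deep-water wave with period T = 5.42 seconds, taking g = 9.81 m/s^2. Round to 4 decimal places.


We use the deep-water celerity formula:
C = g * T / (2 * pi)
C = 9.81 * 5.42 / (2 * 3.14159...)
C = 53.170200 / 6.283185
C = 8.4623 m/s

8.4623


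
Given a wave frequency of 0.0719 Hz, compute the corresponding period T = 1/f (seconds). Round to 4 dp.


T = 1 / f
T = 1 / 0.0719
T = 13.9082 s

13.9082


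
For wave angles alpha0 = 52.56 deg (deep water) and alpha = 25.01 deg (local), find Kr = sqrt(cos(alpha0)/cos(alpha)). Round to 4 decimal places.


Kr = sqrt(cos(alpha0) / cos(alpha))
cos(52.56) = 0.607930
cos(25.01) = 0.906234
Kr = sqrt(0.607930 / 0.906234)
Kr = sqrt(0.670831)
Kr = 0.8190

0.8190


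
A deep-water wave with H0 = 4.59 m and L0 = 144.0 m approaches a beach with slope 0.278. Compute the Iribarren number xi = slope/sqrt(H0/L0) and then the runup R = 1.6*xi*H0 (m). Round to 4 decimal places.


xi = slope / sqrt(H0/L0)
H0/L0 = 4.59/144.0 = 0.031875
sqrt(0.031875) = 0.178536
xi = 0.278 / 0.178536 = 1.557111
R = 1.6 * xi * H0 = 1.6 * 1.557111 * 4.59
R = 11.4354 m

11.4354


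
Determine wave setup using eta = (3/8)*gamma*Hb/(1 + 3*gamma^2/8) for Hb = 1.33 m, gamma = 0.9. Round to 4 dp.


eta = (3/8) * gamma * Hb / (1 + 3*gamma^2/8)
Numerator = (3/8) * 0.9 * 1.33 = 0.448875
Denominator = 1 + 3*0.9^2/8 = 1 + 0.303750 = 1.303750
eta = 0.448875 / 1.303750
eta = 0.3443 m

0.3443


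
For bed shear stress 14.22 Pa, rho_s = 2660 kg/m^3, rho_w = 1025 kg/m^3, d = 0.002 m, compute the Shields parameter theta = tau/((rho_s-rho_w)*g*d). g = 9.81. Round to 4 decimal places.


theta = tau / ((rho_s - rho_w) * g * d)
rho_s - rho_w = 2660 - 1025 = 1635
Denominator = 1635 * 9.81 * 0.002 = 32.078700
theta = 14.22 / 32.078700
theta = 0.4433

0.4433


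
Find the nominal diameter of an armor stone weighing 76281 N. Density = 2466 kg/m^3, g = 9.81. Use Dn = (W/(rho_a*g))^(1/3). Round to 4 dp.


V = W / (rho_a * g)
V = 76281 / (2466 * 9.81)
V = 76281 / 24191.46
V = 3.153220 m^3
Dn = V^(1/3) = 3.153220^(1/3)
Dn = 1.4664 m

1.4664


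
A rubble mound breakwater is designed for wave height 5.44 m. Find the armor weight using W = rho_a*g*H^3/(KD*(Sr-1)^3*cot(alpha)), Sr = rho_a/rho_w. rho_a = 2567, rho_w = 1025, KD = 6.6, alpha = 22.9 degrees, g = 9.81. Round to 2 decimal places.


Sr = rho_a / rho_w = 2567 / 1025 = 2.504390
(Sr - 1) = 1.504390
(Sr - 1)^3 = 3.404721
cot(22.9) = 1 / tan(22.9) = 1 / 0.422417 = 2.367332
Numerator = 2567 * 9.81 * 5.44^3 = 4054073.0986
Denominator = 6.6 * 3.404721 * 2.367332 = 53.196682
W = 4054073.0986 / 53.196682
W = 76209.13 N

76209.13


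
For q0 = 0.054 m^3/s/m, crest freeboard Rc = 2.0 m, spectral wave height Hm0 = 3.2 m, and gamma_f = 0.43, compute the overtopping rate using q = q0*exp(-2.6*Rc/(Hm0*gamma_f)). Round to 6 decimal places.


q = q0 * exp(-2.6 * Rc / (Hm0 * gamma_f))
Exponent = -2.6 * 2.0 / (3.2 * 0.43)
= -2.6 * 2.0 / 1.3760
= -3.779070
exp(-3.779070) = 0.022844
q = 0.054 * 0.022844
q = 0.001234 m^3/s/m

0.001234


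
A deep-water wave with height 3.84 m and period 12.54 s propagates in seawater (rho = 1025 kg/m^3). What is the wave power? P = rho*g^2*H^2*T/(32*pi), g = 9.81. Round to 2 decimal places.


P = rho * g^2 * H^2 * T / (32 * pi)
P = 1025 * 9.81^2 * 3.84^2 * 12.54 / (32 * pi)
P = 1025 * 96.2361 * 14.7456 * 12.54 / 100.53096
P = 181435.39 W/m

181435.39


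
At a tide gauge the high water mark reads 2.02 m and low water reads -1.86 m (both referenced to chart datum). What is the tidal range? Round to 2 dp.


Tidal range = High water - Low water
Tidal range = 2.02 - (-1.86)
Tidal range = 3.88 m

3.88


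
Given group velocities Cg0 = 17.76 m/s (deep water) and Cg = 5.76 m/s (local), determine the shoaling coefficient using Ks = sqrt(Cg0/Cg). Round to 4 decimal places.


Ks = sqrt(Cg0 / Cg)
Ks = sqrt(17.76 / 5.76)
Ks = sqrt(3.0833)
Ks = 1.7559

1.7559


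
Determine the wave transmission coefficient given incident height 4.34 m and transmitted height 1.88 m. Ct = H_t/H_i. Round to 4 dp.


Ct = H_t / H_i
Ct = 1.88 / 4.34
Ct = 0.4332

0.4332


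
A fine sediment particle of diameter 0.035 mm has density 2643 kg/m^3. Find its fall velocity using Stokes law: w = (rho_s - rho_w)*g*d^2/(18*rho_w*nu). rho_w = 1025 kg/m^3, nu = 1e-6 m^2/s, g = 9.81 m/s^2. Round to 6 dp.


w = (rho_s - rho_w) * g * d^2 / (18 * rho_w * nu)
d = 0.035 mm = 0.000035 m
rho_s - rho_w = 2643 - 1025 = 1618
Numerator = 1618 * 9.81 * (0.000035)^2 = 0.000019443911
Denominator = 18 * 1025 * 1e-6 = 0.018450
w = 0.001054 m/s

0.001054


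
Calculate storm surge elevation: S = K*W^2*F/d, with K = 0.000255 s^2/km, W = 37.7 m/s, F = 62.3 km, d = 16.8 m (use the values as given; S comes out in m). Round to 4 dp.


S = K * W^2 * F / d
W^2 = 37.7^2 = 1421.29
S = 0.000255 * 1421.29 * 62.3 / 16.8
Numerator = 0.000255 * 1421.29 * 62.3 = 22.579324
S = 22.579324 / 16.8 = 1.3440 m

1.3440


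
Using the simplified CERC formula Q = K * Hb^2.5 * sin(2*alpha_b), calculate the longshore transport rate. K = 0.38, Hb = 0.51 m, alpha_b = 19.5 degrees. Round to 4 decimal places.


Q = K * Hb^2.5 * sin(2 * alpha_b)
Hb^2.5 = 0.51^2.5 = 0.185749
sin(2 * 19.5) = sin(39.0) = 0.629320
Q = 0.38 * 0.185749 * 0.629320
Q = 0.0444 m^3/s

0.0444
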